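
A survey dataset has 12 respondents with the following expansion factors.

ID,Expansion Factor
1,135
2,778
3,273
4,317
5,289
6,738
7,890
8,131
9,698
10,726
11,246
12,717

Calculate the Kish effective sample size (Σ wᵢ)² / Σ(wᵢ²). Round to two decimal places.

9.22

Σ wᵢ = 135 + 778 + 273 + 317 + 289 + 738 + 890 + 131 + 698 + 726 + 246 + 717 = 5938
Σ wᵢ² = 3824838
n_eff = 5938² / 3824838 = 35259844 / 3824838 = 9.2186503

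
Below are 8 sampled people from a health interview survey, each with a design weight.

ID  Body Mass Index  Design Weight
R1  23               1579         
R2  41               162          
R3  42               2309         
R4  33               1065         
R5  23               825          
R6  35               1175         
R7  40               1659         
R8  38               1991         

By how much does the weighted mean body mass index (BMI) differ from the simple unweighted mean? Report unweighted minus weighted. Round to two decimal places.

Unweighted sum = 23 + 41 + 42 + 33 + 23 + 35 + 40 + 38 = 275
Unweighted mean = 275 / 8 = 34.375
Weighted sum = 23×1579 + 41×162 + 42×2309 + 33×1065 + 23×825 + 35×1175 + 40×1659 + 38×1991
  = 36317 + 6642 + 96978 + 35145 + 18975 + 41125 + 66360 + 75658 = 377200
Sum of weights = 1579 + 162 + 2309 + 1065 + 825 + 1175 + 1659 + 1991 = 10765
Weighted mean = 377200 / 10765 = 35.03948
Difference (unweighted minus weighted) = -0.6644798

-0.66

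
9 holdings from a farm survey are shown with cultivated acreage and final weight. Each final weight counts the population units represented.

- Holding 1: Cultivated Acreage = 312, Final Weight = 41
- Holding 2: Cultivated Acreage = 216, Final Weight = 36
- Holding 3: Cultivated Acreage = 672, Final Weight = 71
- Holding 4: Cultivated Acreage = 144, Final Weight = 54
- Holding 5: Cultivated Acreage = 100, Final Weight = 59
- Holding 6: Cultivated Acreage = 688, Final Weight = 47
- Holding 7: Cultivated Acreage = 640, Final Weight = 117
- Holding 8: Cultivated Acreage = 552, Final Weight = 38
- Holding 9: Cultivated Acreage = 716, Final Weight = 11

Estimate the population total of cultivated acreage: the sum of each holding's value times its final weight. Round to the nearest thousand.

Weighted total = 312×41 + 216×36 + 672×71 + 144×54 + 100×59 + 688×47 + 640×117 + 552×38 + 716×11
  = 12792 + 7776 + 47712 + 7776 + 5900 + 32336 + 74880 + 20976 + 7876 = 218024

218000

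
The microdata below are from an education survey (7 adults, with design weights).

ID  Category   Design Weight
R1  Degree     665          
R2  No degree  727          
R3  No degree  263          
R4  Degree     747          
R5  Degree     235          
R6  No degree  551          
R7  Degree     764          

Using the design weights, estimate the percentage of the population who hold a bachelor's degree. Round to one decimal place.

Sum of weights for 'Degree' = 665 + 747 + 235 + 764 = 2411
Total weight = 665 + 727 + 263 + 747 + 235 + 551 + 764 = 3952
Weighted proportion = 2411 / 3952 = 0.61007085 → 61.007085%

61.0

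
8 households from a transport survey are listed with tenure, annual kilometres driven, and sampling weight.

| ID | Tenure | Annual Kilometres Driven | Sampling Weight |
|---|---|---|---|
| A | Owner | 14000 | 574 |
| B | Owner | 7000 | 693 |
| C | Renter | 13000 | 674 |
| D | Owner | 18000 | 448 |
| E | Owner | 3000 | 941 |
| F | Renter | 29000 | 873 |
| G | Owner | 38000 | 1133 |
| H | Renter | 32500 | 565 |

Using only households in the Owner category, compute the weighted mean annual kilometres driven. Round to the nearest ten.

17640

Owner rows: A, B, D, E, G
Weighted sum = 14000×574 + 7000×693 + 18000×448 + 3000×941 + 38000×1133
  = 66828000
Sum of weights = 574 + 693 + 448 + 941 + 1133 = 3789
Weighted mean = 66828000 / 3789 = 17637.371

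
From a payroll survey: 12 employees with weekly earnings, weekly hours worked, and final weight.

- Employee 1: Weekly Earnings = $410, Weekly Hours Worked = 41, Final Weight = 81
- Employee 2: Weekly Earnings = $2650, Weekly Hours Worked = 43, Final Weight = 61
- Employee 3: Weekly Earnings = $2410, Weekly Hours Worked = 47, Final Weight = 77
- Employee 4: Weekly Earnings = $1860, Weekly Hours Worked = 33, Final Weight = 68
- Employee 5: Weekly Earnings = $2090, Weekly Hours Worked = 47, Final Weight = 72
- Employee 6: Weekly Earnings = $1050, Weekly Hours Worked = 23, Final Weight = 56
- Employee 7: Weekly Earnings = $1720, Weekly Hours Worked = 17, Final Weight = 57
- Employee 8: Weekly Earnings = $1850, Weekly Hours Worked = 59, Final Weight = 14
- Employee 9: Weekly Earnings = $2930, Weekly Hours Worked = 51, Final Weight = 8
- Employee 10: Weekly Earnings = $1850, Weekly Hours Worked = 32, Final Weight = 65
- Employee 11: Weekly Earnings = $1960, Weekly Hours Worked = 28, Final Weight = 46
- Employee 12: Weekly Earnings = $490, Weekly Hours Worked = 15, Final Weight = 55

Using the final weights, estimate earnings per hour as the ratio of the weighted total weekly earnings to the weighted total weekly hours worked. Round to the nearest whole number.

Σ wᵢ·y = 410×81 + 2650×61 + 2410×77 + 1860×68 + 2090×72 + 1050×56 + 1720×57 + 1850×14 + 2930×8 + 1850×65 + 1960×46 + 490×55
  = 1100930
Σ wᵢ·x = 22875
Ratio = 1100930 / 22875 = 48.128087

48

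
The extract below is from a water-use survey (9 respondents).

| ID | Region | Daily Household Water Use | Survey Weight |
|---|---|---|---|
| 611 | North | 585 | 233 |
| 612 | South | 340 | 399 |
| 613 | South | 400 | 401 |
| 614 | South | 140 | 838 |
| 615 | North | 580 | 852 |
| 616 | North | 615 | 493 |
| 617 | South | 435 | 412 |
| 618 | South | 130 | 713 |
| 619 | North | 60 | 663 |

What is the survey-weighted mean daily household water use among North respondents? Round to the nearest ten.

430

North rows: 611, 615, 616, 619
Weighted sum = 973440
Sum of weights = 233 + 852 + 493 + 663 = 2241
Weighted mean = 973440 / 2241 = 434.37751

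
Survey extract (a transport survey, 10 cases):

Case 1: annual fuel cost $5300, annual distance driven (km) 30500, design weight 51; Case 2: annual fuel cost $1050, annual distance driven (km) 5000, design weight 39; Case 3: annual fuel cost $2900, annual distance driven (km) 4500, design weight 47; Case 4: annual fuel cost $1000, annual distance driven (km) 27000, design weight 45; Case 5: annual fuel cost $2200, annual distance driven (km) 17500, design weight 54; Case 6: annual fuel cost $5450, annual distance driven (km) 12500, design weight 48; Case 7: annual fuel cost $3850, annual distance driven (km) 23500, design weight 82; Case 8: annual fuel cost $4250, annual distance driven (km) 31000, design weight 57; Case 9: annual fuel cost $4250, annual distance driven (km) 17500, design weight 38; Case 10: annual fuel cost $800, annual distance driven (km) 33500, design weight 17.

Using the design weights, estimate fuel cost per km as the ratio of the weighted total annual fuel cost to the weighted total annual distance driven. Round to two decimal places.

Σ wᵢ·y = 5300×51 + 1050×39 + 2900×47 + 1000×45 + 2200×54 + 5450×48 + 3850×82 + 4250×57 + 4250×38 + 800×17
  = 1606000
Σ wᵢ·x = 30500×51 + 5000×39 + 4500×47 + 27000×45 + 17500×54 + 12500×48 + 23500×82 + 31000×57 + 17500×38 + 33500×17
  = 1555500 + 195000 + 211500 + 1215000 + 945000 + 600000 + 1927000 + 1767000 + 665000 + 569500 = 9650500
Ratio = 1606000 / 9650500 = 0.16641625

0.17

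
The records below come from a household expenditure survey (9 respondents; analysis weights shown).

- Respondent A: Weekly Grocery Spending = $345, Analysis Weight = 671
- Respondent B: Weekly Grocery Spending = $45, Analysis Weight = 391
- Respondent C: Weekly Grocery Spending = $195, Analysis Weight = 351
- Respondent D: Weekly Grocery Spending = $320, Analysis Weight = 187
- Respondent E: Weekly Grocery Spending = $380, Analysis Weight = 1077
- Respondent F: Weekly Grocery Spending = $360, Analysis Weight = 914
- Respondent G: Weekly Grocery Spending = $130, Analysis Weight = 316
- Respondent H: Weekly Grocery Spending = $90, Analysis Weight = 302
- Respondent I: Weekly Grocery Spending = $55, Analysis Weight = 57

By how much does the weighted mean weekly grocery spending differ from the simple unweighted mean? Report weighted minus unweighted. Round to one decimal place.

64.9

Unweighted sum = 345 + 45 + 195 + 320 + 380 + 360 + 130 + 90 + 55 = 1920
Unweighted mean = 1920 / 9 = 213.33333
Weighted sum = 345×671 + 45×391 + 195×351 + 320×187 + 380×1077 + 360×914 + 130×316 + 90×302 + 55×57
  = 1187070
Sum of weights = 671 + 391 + 351 + 187 + 1077 + 914 + 316 + 302 + 57 = 4266
Weighted mean = 1187070 / 4266 = 278.26301
Difference (weighted minus unweighted) = 64.929677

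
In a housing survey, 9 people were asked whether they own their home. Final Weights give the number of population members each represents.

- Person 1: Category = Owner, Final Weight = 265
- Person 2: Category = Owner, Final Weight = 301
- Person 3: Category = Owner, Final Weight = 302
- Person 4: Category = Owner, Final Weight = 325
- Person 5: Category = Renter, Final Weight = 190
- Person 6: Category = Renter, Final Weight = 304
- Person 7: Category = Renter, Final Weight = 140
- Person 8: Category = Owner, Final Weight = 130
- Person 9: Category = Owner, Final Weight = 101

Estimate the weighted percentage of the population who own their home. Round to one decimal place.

69.2

Sum of weights for 'Owner' = 265 + 301 + 302 + 325 + 130 + 101 = 1424
Total weight = 2058
Weighted proportion = 1424 / 2058 = 0.69193392 → 69.193392%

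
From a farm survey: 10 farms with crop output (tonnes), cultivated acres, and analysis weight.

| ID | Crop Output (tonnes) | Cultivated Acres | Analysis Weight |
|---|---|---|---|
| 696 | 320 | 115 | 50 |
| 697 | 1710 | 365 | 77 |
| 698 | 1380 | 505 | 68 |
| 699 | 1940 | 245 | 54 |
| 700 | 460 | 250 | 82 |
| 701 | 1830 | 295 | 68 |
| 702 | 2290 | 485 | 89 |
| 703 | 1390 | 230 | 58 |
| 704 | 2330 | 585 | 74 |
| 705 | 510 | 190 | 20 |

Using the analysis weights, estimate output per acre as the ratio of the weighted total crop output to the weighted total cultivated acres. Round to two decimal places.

4.32

Σ wᵢ·y = 975480
Σ wᵢ·x = 225580
Ratio = 975480 / 225580 = 4.3243195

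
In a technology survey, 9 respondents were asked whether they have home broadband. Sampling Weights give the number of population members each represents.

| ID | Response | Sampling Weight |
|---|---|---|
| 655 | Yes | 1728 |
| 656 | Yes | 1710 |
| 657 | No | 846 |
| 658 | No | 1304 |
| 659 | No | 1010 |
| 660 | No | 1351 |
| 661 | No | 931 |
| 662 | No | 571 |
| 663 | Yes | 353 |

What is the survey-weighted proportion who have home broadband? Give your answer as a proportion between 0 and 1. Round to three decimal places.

0.387

Sum of weights for 'Yes' = 1728 + 1710 + 353 = 3791
Total weight = 1728 + 1710 + 846 + 1304 + 1010 + 1351 + 931 + 571 + 353 = 9804
Weighted proportion = 3791 / 9804 = 0.38667891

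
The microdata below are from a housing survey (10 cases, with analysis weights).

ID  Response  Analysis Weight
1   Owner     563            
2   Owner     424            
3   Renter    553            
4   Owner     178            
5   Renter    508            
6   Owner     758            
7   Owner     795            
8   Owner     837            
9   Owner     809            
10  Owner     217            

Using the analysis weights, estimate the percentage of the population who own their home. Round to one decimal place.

Sum of weights for 'Owner' = 563 + 424 + 178 + 758 + 795 + 837 + 809 + 217 = 4581
Total weight = 5642
Weighted proportion = 4581 / 5642 = 0.81194612 → 81.194612%

81.2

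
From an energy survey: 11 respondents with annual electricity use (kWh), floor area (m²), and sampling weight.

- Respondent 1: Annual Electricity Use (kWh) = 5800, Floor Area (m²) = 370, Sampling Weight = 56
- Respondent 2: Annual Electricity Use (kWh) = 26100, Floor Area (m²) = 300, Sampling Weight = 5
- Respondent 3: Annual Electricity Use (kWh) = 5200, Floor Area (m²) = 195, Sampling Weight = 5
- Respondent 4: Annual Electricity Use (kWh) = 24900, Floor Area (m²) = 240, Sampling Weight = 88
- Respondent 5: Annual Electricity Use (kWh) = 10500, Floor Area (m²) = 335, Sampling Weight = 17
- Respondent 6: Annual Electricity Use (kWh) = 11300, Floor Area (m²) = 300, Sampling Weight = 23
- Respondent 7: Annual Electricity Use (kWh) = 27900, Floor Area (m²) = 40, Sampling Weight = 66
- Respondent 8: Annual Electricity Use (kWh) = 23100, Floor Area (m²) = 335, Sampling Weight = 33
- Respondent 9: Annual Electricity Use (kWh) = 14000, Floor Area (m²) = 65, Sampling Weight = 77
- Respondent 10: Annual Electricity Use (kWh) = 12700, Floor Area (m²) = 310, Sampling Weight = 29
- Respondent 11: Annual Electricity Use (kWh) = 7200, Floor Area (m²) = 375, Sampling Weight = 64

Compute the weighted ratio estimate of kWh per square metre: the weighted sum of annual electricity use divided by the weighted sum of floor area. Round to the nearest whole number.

Σ wᵢ·y = 5800×56 + 26100×5 + 5200×5 + 24900×88 + 10500×17 + 11300×23 + 27900×66 + 23100×33 + 14000×77 + 12700×29 + 7200×64
  = 7621700
Σ wᵢ·x = 108600
Ratio = 7621700 / 108600 = 70.1814

70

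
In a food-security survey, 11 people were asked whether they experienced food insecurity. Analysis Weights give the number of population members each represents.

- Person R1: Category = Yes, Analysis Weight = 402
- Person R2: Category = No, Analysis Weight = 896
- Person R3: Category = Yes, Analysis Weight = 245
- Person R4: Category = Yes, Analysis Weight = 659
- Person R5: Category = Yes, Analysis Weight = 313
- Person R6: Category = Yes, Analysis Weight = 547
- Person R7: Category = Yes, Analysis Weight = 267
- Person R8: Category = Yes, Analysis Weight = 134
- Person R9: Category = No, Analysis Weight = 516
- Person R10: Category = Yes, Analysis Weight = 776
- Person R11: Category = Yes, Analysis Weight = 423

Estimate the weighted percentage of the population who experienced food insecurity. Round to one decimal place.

72.7

Sum of weights for 'Yes' = 402 + 245 + 659 + 313 + 547 + 267 + 134 + 776 + 423 = 3766
Total weight = 402 + 896 + 245 + 659 + 313 + 547 + 267 + 134 + 516 + 776 + 423 = 5178
Weighted proportion = 3766 / 5178 = 0.72730784 → 72.730784%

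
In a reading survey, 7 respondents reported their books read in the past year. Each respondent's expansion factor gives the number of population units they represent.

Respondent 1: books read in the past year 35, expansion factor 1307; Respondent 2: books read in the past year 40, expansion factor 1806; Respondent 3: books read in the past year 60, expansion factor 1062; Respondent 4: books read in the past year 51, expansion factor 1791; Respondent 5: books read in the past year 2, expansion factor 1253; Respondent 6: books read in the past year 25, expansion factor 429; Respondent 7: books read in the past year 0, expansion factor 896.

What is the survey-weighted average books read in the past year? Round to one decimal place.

33.5

Weighted sum = 35×1307 + 40×1806 + 60×1062 + 51×1791 + 2×1253 + 25×429 + 0×896
  = 45745 + 72240 + 63720 + 91341 + 2506 + 10725 + 0 = 286277
Sum of weights = 1307 + 1806 + 1062 + 1791 + 1253 + 429 + 896 = 8544
Weighted mean = 286277 / 8544 = 33.506203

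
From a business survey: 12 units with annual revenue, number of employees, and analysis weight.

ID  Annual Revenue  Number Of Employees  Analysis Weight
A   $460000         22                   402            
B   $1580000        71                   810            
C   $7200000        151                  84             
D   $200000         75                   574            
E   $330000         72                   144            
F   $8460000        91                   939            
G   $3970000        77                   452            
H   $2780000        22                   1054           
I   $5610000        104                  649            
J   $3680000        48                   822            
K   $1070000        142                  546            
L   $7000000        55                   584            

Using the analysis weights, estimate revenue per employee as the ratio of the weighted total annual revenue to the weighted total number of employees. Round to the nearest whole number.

Σ wᵢ·y = 26238410000
Σ wᵢ·x = 22×402 + 71×810 + 151×84 + 75×574 + 72×144 + 91×939 + 77×452 + 22×1054 + 104×649 + 48×822 + 142×546 + 55×584
  = 8844 + 57510 + 12684 + 43050 + 10368 + 85449 + 34804 + 23188 + 67496 + 39456 + 77532 + 32120 = 492501
Ratio = 26238410000 / 492501 = 53275.851

53276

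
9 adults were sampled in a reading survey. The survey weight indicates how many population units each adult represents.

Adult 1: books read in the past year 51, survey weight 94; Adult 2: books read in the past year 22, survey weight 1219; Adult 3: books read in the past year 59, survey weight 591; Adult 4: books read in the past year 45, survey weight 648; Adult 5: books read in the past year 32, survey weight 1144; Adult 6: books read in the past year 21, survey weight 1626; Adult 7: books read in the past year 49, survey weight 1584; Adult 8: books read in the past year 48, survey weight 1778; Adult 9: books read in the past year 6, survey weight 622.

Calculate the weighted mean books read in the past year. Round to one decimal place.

Weighted sum = 51×94 + 22×1219 + 59×591 + 45×648 + 32×1144 + 21×1626 + 49×1584 + 48×1778 + 6×622
  = 4794 + 26818 + 34869 + 29160 + 36608 + 34146 + 77616 + 85344 + 3732 = 333087
Sum of weights = 9306
Weighted mean = 333087 / 9306 = 35.792714

35.8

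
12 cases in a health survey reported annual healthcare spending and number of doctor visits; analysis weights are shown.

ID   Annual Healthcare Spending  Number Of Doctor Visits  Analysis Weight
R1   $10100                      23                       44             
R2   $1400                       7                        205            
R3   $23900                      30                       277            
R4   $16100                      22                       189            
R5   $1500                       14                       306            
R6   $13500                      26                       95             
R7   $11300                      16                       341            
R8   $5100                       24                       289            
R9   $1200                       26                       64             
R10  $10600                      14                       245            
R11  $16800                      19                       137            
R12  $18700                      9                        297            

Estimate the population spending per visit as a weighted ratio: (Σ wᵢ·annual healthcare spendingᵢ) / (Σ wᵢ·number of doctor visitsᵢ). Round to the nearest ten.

Σ wᵢ·y = 10100×44 + 1400×205 + 23900×277 + 16100×189 + 1500×306 + 13500×95 + 11300×341 + 5100×289 + 1200×64 + 10600×245 + 16800×137 + 18700×297
  = 27992600
Σ wᵢ·x = 44431
Ratio = 27992600 / 44431 = 630.02408

630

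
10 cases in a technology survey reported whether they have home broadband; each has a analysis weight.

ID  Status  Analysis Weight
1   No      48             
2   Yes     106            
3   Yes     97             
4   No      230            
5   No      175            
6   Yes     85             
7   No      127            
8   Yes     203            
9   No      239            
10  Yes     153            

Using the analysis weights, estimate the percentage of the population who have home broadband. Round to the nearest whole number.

44

Sum of weights for 'Yes' = 106 + 97 + 85 + 203 + 153 = 644
Total weight = 48 + 106 + 97 + 230 + 175 + 85 + 127 + 203 + 239 + 153 = 1463
Weighted proportion = 644 / 1463 = 0.44019139 → 44.019139%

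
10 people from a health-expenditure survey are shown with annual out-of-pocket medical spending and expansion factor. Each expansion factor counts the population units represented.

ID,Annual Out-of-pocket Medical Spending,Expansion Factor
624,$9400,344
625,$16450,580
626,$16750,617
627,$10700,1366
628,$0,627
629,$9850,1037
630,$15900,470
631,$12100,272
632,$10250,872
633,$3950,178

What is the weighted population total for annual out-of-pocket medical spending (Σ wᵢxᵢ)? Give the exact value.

68345300

Weighted total = 9400×344 + 16450×580 + 16750×617 + 10700×1366 + 0×627 + 9850×1037 + 15900×470 + 12100×272 + 10250×872 + 3950×178
  = 68345300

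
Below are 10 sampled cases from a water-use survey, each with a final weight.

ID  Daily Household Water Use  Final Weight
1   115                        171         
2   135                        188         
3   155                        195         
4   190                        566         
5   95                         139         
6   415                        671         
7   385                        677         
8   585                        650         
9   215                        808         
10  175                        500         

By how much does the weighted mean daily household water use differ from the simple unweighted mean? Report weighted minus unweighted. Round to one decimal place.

55.1

Unweighted sum = 115 + 135 + 155 + 190 + 95 + 415 + 385 + 585 + 215 + 175 = 2465
Unweighted mean = 2465 / 10 = 246.5
Weighted sum = 115×171 + 135×188 + 155×195 + 190×566 + 95×139 + 415×671 + 385×677 + 585×650 + 215×808 + 175×500
  = 19665 + 25380 + 30225 + 107540 + 13205 + 278465 + 260645 + 380250 + 173720 + 87500 = 1376595
Sum of weights = 171 + 188 + 195 + 566 + 139 + 671 + 677 + 650 + 808 + 500 = 4565
Weighted mean = 1376595 / 4565 = 301.55422
Difference (weighted minus unweighted) = 55.054217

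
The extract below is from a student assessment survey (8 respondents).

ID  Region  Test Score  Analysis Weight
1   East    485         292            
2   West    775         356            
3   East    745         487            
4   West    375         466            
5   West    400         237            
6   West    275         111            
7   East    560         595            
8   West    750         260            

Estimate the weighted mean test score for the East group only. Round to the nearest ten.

East rows: 1, 3, 7
Weighted sum = 485×292 + 745×487 + 560×595
  = 141620 + 362815 + 333200 = 837635
Sum of weights = 1374
Weighted mean = 837635 / 1374 = 609.63246

610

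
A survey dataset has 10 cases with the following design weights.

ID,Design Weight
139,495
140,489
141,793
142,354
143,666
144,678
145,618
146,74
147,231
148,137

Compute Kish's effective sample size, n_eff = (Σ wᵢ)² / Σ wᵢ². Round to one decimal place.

7.9

Σ wᵢ = 495 + 489 + 793 + 354 + 666 + 678 + 618 + 74 + 231 + 137 = 4535
Σ wᵢ² = 245025 + 239121 + 628849 + 125316 + 443556 + 459684 + 381924 + 5476 + 53361 + 18769 = 2601081
n_eff = 4535² / 2601081 = 20566225 / 2601081 = 7.9067991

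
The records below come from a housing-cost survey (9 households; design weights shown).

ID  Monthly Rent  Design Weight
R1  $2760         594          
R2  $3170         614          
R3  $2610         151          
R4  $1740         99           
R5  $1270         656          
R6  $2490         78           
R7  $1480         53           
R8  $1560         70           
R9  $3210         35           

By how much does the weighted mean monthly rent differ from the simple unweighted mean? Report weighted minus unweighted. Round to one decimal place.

77.3

Unweighted sum = 2760 + 3170 + 2610 + 1740 + 1270 + 2490 + 1480 + 1560 + 3210 = 20290
Unweighted mean = 20290 / 9 = 2254.4444
Weighted sum = 2760×594 + 3170×614 + 2610×151 + 1740×99 + 1270×656 + 2490×78 + 1480×53 + 1560×70 + 3210×35
  = 1639440 + 1946380 + 394110 + 172260 + 833120 + 194220 + 78440 + 109200 + 112350 = 5479520
Sum of weights = 594 + 614 + 151 + 99 + 656 + 78 + 53 + 70 + 35 = 2350
Weighted mean = 5479520 / 2350 = 2331.7106
Difference (weighted minus unweighted) = 77.266194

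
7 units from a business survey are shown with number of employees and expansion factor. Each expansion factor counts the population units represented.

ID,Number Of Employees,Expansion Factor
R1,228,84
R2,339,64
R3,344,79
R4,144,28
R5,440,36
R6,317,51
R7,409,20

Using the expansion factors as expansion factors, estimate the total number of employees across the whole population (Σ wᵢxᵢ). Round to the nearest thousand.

112000

Weighted total = 112243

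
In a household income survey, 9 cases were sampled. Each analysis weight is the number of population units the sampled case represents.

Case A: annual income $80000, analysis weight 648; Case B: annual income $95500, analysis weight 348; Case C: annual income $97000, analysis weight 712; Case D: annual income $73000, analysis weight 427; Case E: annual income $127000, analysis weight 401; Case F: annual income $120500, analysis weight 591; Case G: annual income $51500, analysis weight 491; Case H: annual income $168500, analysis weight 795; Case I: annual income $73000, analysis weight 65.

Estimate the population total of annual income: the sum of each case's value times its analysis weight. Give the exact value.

Weighted total = 80000×648 + 95500×348 + 97000×712 + 73000×427 + 127000×401 + 120500×591 + 51500×491 + 168500×795 + 73000×65
  = 51840000 + 33234000 + 69064000 + 31171000 + 50927000 + 71215500 + 25286500 + 133957500 + 4745000 = 471440500

471440500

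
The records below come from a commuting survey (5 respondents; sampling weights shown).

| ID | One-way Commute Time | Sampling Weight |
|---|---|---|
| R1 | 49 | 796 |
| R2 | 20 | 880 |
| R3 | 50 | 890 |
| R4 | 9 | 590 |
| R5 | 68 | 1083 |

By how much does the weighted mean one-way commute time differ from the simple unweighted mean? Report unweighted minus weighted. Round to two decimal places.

-3.28

Unweighted sum = 196
Unweighted mean = 196 / 5 = 39.2
Weighted sum = 49×796 + 20×880 + 50×890 + 9×590 + 68×1083
  = 39004 + 17600 + 44500 + 5310 + 73644 = 180058
Sum of weights = 796 + 880 + 890 + 590 + 1083 = 4239
Weighted mean = 180058 / 4239 = 42.476527
Difference (unweighted minus weighted) = -3.2765275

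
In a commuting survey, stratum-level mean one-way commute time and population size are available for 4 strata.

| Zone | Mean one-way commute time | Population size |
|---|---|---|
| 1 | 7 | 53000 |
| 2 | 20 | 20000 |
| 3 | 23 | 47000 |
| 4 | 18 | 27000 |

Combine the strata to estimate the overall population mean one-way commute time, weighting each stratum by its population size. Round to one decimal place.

15.9

Σ Nₕ·x̄ₕ = 2338000
Σ Nₕ = 53000 + 20000 + 47000 + 27000 = 147000
Overall mean = 2338000 / 147000 = 15.904762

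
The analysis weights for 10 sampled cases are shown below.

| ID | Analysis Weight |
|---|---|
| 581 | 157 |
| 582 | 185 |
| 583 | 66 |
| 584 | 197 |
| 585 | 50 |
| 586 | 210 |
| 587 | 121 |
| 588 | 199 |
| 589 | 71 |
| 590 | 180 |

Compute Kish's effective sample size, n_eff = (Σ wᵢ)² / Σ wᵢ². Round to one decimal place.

8.6

Σ wᵢ = 157 + 185 + 66 + 197 + 50 + 210 + 121 + 199 + 71 + 180 = 1436
Σ wᵢ² = 24649 + 34225 + 4356 + 38809 + 2500 + 44100 + 14641 + 39601 + 5041 + 32400 = 240322
n_eff = 1436² / 240322 = 2062096 / 240322 = 8.5805544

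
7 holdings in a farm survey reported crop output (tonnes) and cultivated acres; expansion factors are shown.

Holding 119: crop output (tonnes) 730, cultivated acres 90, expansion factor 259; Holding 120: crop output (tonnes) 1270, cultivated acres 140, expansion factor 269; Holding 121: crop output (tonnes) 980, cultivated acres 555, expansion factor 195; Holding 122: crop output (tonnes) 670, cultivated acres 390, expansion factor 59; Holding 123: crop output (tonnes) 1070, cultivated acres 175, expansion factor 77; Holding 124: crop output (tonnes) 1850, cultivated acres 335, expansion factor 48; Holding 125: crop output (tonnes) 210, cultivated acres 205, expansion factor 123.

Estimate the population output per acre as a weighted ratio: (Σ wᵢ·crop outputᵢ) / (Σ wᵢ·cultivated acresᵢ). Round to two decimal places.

Σ wᵢ·y = 730×259 + 1270×269 + 980×195 + 670×59 + 1070×77 + 1850×48 + 210×123
  = 189070 + 341630 + 191100 + 39530 + 82390 + 88800 + 25830 = 958350
Σ wᵢ·x = 90×259 + 140×269 + 555×195 + 390×59 + 175×77 + 335×48 + 205×123
  = 23310 + 37660 + 108225 + 23010 + 13475 + 16080 + 25215 = 246975
Ratio = 958350 / 246975 = 3.8803523

3.88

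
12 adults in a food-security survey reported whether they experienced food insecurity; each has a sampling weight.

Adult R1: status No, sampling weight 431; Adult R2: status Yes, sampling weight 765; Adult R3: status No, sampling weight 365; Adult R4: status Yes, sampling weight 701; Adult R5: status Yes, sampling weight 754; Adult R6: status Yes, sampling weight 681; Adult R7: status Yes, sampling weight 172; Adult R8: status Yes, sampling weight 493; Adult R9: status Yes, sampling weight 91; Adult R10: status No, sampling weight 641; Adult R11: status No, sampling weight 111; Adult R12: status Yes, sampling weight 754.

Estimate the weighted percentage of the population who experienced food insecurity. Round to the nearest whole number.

Sum of weights for 'Yes' = 765 + 701 + 754 + 681 + 172 + 493 + 91 + 754 = 4411
Total weight = 431 + 765 + 365 + 701 + 754 + 681 + 172 + 493 + 91 + 641 + 111 + 754 = 5959
Weighted proportion = 4411 / 5959 = 0.74022487 → 74.022487%

74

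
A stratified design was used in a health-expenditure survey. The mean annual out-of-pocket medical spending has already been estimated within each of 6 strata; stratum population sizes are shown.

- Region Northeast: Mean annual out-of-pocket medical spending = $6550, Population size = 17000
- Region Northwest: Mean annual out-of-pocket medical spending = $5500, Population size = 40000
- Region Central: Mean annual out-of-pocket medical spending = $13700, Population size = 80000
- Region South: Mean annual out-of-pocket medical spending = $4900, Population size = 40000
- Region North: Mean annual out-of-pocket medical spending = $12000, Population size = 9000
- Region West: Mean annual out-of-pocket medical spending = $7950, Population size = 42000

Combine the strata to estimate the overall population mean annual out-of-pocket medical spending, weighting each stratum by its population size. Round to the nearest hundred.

Σ Nₕ·x̄ₕ = 6550×17000 + 5500×40000 + 13700×80000 + 4900×40000 + 12000×9000 + 7950×42000
  = 2065250000
Σ Nₕ = 17000 + 40000 + 80000 + 40000 + 9000 + 42000 = 228000
Overall mean = 2065250000 / 228000 = 9058.114

9100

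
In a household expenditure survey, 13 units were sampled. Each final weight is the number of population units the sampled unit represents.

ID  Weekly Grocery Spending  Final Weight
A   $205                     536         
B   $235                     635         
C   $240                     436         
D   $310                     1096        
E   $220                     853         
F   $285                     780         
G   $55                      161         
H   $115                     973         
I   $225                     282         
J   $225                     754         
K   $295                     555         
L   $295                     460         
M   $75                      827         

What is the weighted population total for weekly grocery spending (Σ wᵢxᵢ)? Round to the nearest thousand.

Weighted total = 1828765

1829000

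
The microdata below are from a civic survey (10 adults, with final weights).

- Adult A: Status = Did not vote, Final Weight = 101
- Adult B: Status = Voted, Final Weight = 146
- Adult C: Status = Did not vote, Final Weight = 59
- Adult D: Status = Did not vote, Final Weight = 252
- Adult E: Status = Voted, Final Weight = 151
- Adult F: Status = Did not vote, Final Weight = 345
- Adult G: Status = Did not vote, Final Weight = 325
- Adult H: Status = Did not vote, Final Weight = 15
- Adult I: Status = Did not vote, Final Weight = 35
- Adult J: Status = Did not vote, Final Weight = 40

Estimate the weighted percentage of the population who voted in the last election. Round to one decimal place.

Sum of weights for 'Voted' = 146 + 151 = 297
Total weight = 101 + 146 + 59 + 252 + 151 + 345 + 325 + 15 + 35 + 40 = 1469
Weighted proportion = 297 / 1469 = 0.20217835 → 20.217835%

20.2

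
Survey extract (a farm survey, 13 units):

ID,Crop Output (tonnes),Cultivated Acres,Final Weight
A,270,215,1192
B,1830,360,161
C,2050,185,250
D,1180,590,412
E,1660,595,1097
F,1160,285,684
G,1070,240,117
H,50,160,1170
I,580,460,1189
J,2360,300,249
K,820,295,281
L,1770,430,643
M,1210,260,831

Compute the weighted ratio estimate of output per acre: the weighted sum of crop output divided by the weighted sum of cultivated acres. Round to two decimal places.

2.82

Σ wᵢ·y = 8064580
Σ wᵢ·x = 2863590
Ratio = 8064580 / 2863590 = 2.8162481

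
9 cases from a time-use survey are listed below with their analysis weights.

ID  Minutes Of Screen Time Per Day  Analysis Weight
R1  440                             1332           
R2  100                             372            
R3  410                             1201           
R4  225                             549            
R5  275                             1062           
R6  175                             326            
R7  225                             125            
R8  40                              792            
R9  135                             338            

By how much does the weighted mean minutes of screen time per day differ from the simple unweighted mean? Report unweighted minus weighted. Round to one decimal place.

-52.8

Unweighted sum = 440 + 100 + 410 + 225 + 275 + 175 + 225 + 40 + 135 = 2025
Unweighted mean = 2025 / 9 = 225
Weighted sum = 440×1332 + 100×372 + 410×1201 + 225×549 + 275×1062 + 175×326 + 225×125 + 40×792 + 135×338
  = 1693750
Sum of weights = 1332 + 372 + 1201 + 549 + 1062 + 326 + 125 + 792 + 338 = 6097
Weighted mean = 1693750 / 6097 = 277.80056
Difference (unweighted minus weighted) = -52.800558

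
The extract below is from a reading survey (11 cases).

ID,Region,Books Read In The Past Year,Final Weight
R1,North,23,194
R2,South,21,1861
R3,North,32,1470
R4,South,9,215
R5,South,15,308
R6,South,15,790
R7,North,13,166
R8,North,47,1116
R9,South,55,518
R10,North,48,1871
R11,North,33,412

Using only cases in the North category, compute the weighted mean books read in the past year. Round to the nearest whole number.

40

North rows: R1, R3, R7, R8, R10, R11
Weighted sum = 209516
Sum of weights = 5229
Weighted mean = 209516 / 5229 = 40.068082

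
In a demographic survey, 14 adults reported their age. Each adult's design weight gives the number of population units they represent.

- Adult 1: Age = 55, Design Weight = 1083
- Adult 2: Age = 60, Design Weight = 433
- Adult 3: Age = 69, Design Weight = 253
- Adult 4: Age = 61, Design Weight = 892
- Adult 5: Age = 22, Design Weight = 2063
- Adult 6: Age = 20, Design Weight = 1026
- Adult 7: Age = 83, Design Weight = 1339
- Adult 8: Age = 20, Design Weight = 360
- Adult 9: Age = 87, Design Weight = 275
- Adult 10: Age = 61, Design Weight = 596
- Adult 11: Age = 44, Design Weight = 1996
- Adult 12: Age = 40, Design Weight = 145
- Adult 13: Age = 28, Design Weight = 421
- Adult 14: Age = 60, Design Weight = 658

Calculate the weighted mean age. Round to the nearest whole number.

Weighted sum = 546830
Sum of weights = 11540
Weighted mean = 546830 / 11540 = 47.385615

47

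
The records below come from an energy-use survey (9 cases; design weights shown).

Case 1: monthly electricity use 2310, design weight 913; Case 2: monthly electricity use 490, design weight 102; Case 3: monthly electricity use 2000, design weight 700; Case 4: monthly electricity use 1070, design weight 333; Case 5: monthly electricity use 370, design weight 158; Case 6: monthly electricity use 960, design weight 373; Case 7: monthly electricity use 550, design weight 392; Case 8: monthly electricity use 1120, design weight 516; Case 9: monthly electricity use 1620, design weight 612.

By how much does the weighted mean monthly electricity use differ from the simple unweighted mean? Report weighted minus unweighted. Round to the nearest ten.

330

Unweighted sum = 2310 + 490 + 2000 + 1070 + 370 + 960 + 550 + 1120 + 1620 = 10490
Unweighted mean = 10490 / 9 = 1165.5556
Weighted sum = 6116820
Sum of weights = 913 + 102 + 700 + 333 + 158 + 373 + 392 + 516 + 612 = 4099
Weighted mean = 6116820 / 4099 = 1492.2713
Difference (weighted minus unweighted) = 326.71573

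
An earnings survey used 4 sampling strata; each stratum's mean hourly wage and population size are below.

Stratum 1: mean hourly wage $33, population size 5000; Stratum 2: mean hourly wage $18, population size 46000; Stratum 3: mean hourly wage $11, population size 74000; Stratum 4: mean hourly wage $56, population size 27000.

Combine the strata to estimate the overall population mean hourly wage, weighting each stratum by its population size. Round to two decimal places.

Σ Nₕ·x̄ₕ = 3319000
Σ Nₕ = 5000 + 46000 + 74000 + 27000 = 152000
Overall mean = 3319000 / 152000 = 21.835526

21.84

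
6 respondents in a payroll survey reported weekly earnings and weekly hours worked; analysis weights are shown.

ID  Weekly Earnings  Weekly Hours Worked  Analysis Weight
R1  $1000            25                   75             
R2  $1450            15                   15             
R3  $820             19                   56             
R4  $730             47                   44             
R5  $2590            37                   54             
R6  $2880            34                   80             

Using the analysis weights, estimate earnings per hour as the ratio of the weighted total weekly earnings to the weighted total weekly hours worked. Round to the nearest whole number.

Σ wᵢ·y = 1000×75 + 1450×15 + 820×56 + 730×44 + 2590×54 + 2880×80
  = 545050
Σ wᵢ·x = 25×75 + 15×15 + 19×56 + 47×44 + 37×54 + 34×80
  = 1875 + 225 + 1064 + 2068 + 1998 + 2720 = 9950
Ratio = 545050 / 9950 = 54.778894

55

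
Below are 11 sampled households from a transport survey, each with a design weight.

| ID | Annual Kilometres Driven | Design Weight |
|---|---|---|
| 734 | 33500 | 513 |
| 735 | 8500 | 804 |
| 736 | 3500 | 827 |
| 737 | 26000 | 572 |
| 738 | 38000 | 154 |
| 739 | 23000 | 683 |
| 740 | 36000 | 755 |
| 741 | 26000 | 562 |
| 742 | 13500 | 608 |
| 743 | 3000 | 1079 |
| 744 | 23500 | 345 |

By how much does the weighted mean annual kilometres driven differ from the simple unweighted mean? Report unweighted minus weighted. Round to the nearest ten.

3250

Unweighted sum = 33500 + 8500 + 3500 + 26000 + 38000 + 23000 + 36000 + 26000 + 13500 + 3000 + 23500 = 234500
Unweighted mean = 234500 / 11 = 21318.182
Weighted sum = 33500×513 + 8500×804 + 3500×827 + 26000×572 + 38000×154 + 23000×683 + 36000×755 + 26000×562 + 13500×608 + 3000×1079 + 23500×345
  = 17185500 + 6834000 + 2894500 + 14872000 + 5852000 + 15709000 + 27180000 + 14612000 + 8208000 + 3237000 + 8107500 = 124691500
Sum of weights = 513 + 804 + 827 + 572 + 154 + 683 + 755 + 562 + 608 + 1079 + 345 = 6902
Weighted mean = 124691500 / 6902 = 18065.995
Difference (unweighted minus weighted) = 3252.1865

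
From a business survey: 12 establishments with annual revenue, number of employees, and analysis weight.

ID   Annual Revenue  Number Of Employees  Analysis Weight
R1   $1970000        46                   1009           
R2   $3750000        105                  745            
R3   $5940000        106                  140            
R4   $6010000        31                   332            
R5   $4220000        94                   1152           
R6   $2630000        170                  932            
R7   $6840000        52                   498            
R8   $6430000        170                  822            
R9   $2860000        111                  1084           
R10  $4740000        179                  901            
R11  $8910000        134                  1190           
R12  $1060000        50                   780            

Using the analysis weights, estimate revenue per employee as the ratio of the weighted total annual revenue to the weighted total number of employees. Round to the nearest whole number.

39930

Σ wᵢ·y = 42413460000
Σ wᵢ·x = 46×1009 + 105×745 + 106×140 + 31×332 + 94×1152 + 170×932 + 52×498 + 170×822 + 111×1084 + 179×901 + 134×1190 + 50×780
  = 1062198
Ratio = 42413460000 / 1062198 = 39929.9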